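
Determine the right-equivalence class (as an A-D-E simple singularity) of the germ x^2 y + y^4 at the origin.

D5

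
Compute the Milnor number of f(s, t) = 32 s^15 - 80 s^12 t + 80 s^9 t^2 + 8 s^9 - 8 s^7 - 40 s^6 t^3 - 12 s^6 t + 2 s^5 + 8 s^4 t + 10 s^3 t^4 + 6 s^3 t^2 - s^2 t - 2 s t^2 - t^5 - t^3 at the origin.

6

The Hessian of f at 0 has rank 0. Corank 2; j^3 = -t*(s + t)^2 has shape L^2 M (L != M), so D-series; mu = 6 gives D_6.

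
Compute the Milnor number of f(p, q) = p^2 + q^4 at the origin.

The Hessian of f at 0 has rank 1. Corank 1: A-series; mu = 3 gives A_3.

3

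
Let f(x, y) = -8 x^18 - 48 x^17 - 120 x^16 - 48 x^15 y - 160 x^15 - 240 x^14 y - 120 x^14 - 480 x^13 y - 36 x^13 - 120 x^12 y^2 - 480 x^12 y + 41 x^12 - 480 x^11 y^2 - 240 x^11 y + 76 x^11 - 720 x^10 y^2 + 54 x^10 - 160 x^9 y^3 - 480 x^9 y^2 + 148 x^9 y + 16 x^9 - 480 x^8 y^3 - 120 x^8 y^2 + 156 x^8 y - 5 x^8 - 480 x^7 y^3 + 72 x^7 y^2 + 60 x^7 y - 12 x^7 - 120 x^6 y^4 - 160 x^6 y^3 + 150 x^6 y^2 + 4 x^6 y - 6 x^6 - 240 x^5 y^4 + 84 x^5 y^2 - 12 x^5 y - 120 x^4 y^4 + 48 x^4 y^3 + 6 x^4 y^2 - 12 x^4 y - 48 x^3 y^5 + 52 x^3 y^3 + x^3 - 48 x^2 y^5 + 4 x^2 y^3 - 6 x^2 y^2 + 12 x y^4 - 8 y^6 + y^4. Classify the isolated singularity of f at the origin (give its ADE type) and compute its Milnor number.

The Hessian of f at 0 has rank 0. Corank 2; j^3 = x^3 is a perfect cube, so E-series; the 4-jet and mu = 6 give E_6.

Type E_{6}, Milnor number mu = 6.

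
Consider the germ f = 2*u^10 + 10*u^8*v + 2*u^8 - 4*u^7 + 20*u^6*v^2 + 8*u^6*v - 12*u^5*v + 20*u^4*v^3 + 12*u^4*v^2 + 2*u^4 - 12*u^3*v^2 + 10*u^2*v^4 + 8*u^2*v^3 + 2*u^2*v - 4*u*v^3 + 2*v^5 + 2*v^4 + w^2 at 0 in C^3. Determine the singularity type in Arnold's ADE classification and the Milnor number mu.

Type D5, Milnor number mu = 5.

The Hessian of f at 0 has rank 1. Corank 2; j^3 = 2*u^2*v has shape L^2 M (L != M), so D-series; mu = 5 gives D_5.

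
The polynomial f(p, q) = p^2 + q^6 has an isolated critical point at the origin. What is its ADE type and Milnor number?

Type A_5, Milnor number mu = 5.

The Hessian of f at 0 has rank 1. Corank 1: A-series; mu = 5 gives A_5.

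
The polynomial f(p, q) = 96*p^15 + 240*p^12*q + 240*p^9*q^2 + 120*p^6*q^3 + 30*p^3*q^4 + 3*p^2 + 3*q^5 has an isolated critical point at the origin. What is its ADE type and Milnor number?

The Hessian of f at 0 is [[6, 0], [0, 0]] with rank 1, so corank 1. A Groebner basis of the Jacobian ideal J(f) in C{p,q} is {q^4, p}; counting standard monomials gives mu = 4. Corank 1: A-series; mu = 4 gives A_4.

Type A_4, Milnor number mu = 4.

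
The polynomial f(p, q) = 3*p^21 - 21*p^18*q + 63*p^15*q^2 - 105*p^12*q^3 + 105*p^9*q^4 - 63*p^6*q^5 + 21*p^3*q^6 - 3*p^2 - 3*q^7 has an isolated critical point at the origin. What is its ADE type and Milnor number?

The Hessian of f at 0 has rank 1. Corank 1: A-series; mu = 6 gives A_6.

Type A6, Milnor number mu = 6.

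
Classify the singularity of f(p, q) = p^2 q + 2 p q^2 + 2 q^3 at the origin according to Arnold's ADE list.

The Hessian of f at 0 has rank 0. Corank 2; j^3 = q*(p^2 + 2*p*q + 2*q^2) splits into three distinct lines over C (the quadratic factor has nonzero discriminant), so D_4.

D_4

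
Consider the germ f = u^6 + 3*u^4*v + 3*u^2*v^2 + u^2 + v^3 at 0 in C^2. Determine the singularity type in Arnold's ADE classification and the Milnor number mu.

The Hessian of f at 0 is [[2, 0], [0, 0]] with rank 1, so corank 1. A Groebner basis of the Jacobian ideal J(f) in C{u,v} is {v^2, u}; counting standard monomials gives mu = 2. Corank 1: A-series; mu = 2 gives A_2.

Type A_2, Milnor number mu = 2.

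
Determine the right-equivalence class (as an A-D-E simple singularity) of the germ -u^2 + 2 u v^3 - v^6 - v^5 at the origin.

The Hessian of f at 0 has rank 1. Corank 1: A-series; mu = 4 gives A_4.

A4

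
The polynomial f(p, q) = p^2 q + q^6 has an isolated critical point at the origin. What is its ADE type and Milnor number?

The Hessian of f at 0 is [[0, 0], [0, 0]] with rank 0, so corank 2. A Groebner basis of the Jacobian ideal J(f) in C{p,q} is {p^2/6 + q^5, p^3, p*q}; counting standard monomials gives mu = 7. Corank 2; j^3 = p^2*q has shape L^2 M (L != M), so D-series; mu = 7 gives D_7.

Type D_7, Milnor number mu = 7.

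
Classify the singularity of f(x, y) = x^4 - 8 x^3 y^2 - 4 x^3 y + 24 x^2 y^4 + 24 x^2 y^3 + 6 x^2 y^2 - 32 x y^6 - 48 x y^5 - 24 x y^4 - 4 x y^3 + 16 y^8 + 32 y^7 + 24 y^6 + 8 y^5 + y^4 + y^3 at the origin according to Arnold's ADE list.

E6

The Hessian of f at 0 has rank 0. Corank 2; j^3 = y^3 is a perfect cube, so E-series; the 4-jet and mu = 6 give E_6.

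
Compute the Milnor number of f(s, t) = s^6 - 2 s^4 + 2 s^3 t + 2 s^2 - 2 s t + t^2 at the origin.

1

The Hessian of f at 0 has rank 2. Corank 0: nondegenerate Morse point, so A_1.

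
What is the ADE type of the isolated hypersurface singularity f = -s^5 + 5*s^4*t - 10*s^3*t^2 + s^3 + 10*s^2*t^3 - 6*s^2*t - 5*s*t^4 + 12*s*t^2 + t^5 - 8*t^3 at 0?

E_8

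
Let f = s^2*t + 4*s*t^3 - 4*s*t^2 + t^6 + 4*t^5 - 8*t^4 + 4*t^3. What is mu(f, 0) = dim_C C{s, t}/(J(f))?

7

The Hessian of f at 0 has rank 0. Corank 2; j^3 = t*(s - 2*t)^2 has shape L^2 M (L != M), so D-series; mu = 7 gives D_7.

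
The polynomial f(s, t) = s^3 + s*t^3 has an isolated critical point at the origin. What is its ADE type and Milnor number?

Type E_{7}, Milnor number mu = 7.

The Hessian of f at 0 is [[0, 0], [0, 0]] with rank 0, so corank 2. A Groebner basis of the Jacobian ideal J(f) in C{s,t} is {s^3, s*t^2, 3*s^2 + t^3}; counting standard monomials gives mu = 7. Corank 2; j^3 = s^3 is a perfect cube, so E-series; the 4-jet and mu = 7 give E_7.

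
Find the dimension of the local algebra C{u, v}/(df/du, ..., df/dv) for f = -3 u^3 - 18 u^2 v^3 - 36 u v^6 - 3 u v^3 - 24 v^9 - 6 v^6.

7

The Hessian of f at 0 has rank 0. Corank 2; j^3 = -3*u^3 is a perfect cube, so E-series; the 4-jet and mu = 7 give E_7.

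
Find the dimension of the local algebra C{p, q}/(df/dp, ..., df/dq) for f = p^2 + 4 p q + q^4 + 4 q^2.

3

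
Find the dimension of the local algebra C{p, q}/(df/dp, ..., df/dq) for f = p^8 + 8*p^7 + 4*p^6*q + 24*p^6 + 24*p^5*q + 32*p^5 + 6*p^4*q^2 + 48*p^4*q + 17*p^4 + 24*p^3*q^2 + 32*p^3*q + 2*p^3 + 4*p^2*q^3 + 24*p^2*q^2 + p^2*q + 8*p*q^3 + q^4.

The Hessian of f at 0 is [[0, 0], [0, 0]] with rank 0, so corank 2. A Groebner basis of the Jacobian ideal J(f) in C{p,q} is {p*q^2, -p*q/8 + q^3, p^2 + p*q/2}; counting standard monomials gives mu = 5. Corank 2; j^3 = p^2*(2*p + q) has shape L^2 M (L != M), so D-series; mu = 5 gives D_5.

5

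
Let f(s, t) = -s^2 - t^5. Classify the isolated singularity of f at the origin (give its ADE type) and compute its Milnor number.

Type A_4, Milnor number mu = 4.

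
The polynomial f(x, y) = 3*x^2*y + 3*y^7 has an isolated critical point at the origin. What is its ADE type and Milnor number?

Type D_{8}, Milnor number mu = 8.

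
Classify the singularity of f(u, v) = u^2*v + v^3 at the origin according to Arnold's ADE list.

D_4

The Hessian of f at 0 has rank 0. Corank 2; j^3 = v*(u^2 + v^2) splits into three distinct lines over C (the quadratic factor has nonzero discriminant), so D_4.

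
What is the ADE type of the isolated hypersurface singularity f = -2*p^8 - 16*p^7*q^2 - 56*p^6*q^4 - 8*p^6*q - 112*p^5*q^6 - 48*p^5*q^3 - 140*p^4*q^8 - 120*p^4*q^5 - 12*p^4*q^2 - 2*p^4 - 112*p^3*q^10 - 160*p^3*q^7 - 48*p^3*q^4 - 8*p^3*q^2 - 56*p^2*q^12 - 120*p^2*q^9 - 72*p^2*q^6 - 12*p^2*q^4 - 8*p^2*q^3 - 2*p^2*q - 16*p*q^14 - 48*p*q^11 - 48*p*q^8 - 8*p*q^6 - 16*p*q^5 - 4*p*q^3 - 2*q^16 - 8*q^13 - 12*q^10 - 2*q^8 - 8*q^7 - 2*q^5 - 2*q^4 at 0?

D_5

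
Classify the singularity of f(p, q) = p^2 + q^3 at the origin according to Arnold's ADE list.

The Hessian of f at 0 has rank 1. Corank 1: A-series; mu = 2 gives A_2.

A_{2}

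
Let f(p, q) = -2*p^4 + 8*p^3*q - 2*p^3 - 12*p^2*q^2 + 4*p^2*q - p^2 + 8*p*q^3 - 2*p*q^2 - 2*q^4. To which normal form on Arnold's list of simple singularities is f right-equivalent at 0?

A_3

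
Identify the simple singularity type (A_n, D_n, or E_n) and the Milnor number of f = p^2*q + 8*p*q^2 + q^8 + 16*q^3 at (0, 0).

Type D_{9}, Milnor number mu = 9.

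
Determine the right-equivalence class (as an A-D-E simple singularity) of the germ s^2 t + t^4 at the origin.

D_{5}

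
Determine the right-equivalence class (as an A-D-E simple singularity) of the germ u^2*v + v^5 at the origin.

D6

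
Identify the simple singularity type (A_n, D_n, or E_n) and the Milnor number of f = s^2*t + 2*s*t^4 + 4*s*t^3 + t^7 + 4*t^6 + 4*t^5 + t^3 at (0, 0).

The Hessian of f at 0 has rank 0. Corank 2; j^3 = t*(s^2 + t^2) splits into three distinct lines over C (the quadratic factor has nonzero discriminant), so D_4.

Type D_4, Milnor number mu = 4.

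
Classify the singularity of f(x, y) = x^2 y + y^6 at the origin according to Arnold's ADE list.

The Hessian of f at 0 has rank 0. Corank 2; j^3 = x^2*y has shape L^2 M (L != M), so D-series; mu = 7 gives D_7.

D_{7}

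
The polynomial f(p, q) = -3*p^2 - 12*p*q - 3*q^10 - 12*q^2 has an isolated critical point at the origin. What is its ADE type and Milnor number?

Type A_9, Milnor number mu = 9.

The Hessian of f at 0 is [[-6, -12], [-12, -24]] with rank 1, so corank 1. A Groebner basis of the Jacobian ideal J(f) in C{p,q} is {q^9, p + 2*q}; counting standard monomials gives mu = 9. Corank 1: A-series; mu = 9 gives A_9.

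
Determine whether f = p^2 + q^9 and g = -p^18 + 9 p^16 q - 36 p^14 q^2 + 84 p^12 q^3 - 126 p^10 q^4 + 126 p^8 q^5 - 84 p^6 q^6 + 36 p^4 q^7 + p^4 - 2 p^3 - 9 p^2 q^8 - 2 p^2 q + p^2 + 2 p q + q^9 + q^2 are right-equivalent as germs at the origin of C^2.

The Hessian of f at 0 is [[2, 0], [0, 0]] with rank 1, so corank 1. A Groebner basis of the Jacobian ideal J(f) in C{p,q} is {q^8, p}; counting standard monomials gives mu = 8. Corank 1: A-series; mu = 8 gives A_8. The Hessian of g at 0 is [[2, 2], [2, 2]] with rank 1, so corank 1. A Groebner basis of the Jacobian ideal J(g) in C{p,q} is {21*p*q^2 + 18*p*q + 7*p/2 + q^5 - 5*q^4/2 + 10*q^3 + 29*q^2/2 + 7*q/2, p*q^3 + 5*p*q^2/2 + 3*p*q/2 + p/4 + q^4/4 + 3*q^3/2 + 5*q^2/4 + q/4, p^2 - p - q}; counting standard monomials gives mu = 8. Corank 1: A-series; mu = 8 gives A_8. Both have type A_8, hence right-equivalent.

Yes.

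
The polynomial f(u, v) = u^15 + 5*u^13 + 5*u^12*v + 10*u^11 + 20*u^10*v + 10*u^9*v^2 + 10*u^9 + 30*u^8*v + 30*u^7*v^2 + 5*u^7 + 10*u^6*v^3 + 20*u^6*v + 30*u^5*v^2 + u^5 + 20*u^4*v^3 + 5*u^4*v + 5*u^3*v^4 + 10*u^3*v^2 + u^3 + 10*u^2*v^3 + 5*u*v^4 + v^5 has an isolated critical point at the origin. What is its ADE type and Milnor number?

The Hessian of f at 0 is [[0, 0], [0, 0]] with rank 0, so corank 2. A Groebner basis of the Jacobian ideal J(f) in C{u,v} is {v^5, u*v^3 + v^4/4, u^2}; counting standard monomials gives mu = 8. Corank 2; j^3 = u^3 is a perfect cube, so E-series; the 5-jet and mu = 8 give E_8.

Type E_8, Milnor number mu = 8.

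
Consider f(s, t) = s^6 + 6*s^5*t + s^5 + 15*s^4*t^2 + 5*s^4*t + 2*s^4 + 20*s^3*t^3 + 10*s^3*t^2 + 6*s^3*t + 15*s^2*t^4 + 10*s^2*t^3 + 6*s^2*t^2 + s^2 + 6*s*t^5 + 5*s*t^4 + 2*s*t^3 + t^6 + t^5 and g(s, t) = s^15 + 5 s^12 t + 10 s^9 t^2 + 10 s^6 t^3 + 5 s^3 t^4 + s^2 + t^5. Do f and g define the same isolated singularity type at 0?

Yes.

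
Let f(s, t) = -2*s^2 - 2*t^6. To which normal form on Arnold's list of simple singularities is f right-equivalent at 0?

The Hessian of f at 0 has rank 1. Corank 1: A-series; mu = 5 gives A_5.

A_{5}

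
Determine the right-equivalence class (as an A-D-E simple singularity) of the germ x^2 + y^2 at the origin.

The Hessian of f at 0 has rank 2. Corank 0: nondegenerate Morse point, so A_1.

A_1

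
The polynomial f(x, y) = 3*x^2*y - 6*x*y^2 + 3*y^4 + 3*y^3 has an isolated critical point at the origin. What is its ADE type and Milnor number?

The Hessian of f at 0 has rank 0. Corank 2; j^3 = 3*y*(x - y)^2 has shape L^2 M (L != M), so D-series; mu = 5 gives D_5.

Type D5, Milnor number mu = 5.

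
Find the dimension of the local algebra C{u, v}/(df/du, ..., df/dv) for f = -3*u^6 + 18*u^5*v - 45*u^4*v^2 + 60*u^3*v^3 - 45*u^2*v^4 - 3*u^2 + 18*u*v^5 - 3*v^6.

The Hessian of f at 0 has rank 1. Corank 1: A-series; mu = 5 gives A_5.

5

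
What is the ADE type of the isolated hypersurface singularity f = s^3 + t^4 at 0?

The Hessian of f at 0 is [[0, 0], [0, 0]] with rank 0, so corank 2. A Groebner basis of the Jacobian ideal J(f) in C{s,t} is {t^3, s^2}; counting standard monomials gives mu = 6. Corank 2; j^3 = s^3 is a perfect cube, so E-series; the 4-jet and mu = 6 give E_6.

E6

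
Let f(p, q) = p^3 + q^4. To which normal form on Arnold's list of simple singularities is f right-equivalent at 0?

E6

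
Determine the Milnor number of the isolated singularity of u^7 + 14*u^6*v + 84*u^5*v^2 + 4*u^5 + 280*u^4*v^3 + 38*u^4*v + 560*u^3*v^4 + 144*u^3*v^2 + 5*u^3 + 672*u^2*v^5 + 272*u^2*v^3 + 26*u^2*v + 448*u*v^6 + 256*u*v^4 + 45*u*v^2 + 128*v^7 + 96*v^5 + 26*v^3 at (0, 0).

4

The Hessian of f at 0 is [[0, 0], [0, 0]] with rank 0, so corank 2. A Groebner basis of the Jacobian ideal J(f) in C{u,v} is {v^3, u^2 + 3*v^2, u*v}; counting standard monomials gives mu = 4. Corank 2; j^3 = (u + 2*v)*(5*u^2 + 16*u*v + 13*v^2) splits into three distinct lines over C (the quadratic factor has nonzero discriminant), so D_4.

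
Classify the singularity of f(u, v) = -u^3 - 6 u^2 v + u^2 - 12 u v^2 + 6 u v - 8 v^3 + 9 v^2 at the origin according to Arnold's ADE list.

A2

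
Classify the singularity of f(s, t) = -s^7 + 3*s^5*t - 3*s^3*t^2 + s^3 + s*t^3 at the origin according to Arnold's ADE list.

E7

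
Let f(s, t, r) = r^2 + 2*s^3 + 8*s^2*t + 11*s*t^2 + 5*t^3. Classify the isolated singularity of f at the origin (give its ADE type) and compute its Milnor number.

The Hessian of f at 0 has rank 1. Corank 2; j^3 = (s + t)*(2*s^2 + 6*s*t + 5*t^2) splits into three distinct lines over C (the quadratic factor has nonzero discriminant), so D_4.

Type D_4, Milnor number mu = 4.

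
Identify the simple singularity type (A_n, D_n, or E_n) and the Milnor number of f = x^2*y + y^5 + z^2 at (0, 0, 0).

The Hessian of f at 0 is [[0, 0, 0], [0, 0, 0], [0, 0, 2]] with rank 1, so corank 2. A Groebner basis of the Jacobian ideal J(f) in C{x,y,z} is {x^2/5 + y^4, x^3, x*y, z}; counting standard monomials gives mu = 6. Corank 2; j^3 = x^2*y has shape L^2 M (L != M), so D-series; mu = 6 gives D_6.

Type D_6, Milnor number mu = 6.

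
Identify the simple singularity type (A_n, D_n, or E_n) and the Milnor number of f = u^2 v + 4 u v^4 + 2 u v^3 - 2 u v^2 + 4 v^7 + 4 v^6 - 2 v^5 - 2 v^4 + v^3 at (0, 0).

The Hessian of f at 0 has rank 0. Corank 2; j^3 = v*(u - v)^2 has shape L^2 M (L != M), so D-series; mu = 6 gives D_6.

Type D_6, Milnor number mu = 6.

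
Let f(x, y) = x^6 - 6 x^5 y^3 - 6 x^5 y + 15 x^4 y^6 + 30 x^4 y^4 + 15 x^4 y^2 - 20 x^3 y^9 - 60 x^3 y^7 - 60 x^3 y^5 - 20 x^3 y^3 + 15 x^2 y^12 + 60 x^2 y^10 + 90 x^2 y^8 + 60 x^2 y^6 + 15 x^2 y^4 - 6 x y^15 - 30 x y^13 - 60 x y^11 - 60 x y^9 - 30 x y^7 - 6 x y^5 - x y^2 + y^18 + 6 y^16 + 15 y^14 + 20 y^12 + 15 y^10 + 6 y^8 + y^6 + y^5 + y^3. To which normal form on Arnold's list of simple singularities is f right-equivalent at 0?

The Hessian of f at 0 is [[0, 0], [0, 0]] with rank 0, so corank 2. A Groebner basis of the Jacobian ideal J(f) in C{x,y} is {x^5 - y^2/6, y^3, x*y - y^2}; counting standard monomials gives mu = 7. Corank 2; j^3 = -y^2*(x - y) has shape L^2 M (L != M), so D-series; mu = 7 gives D_7.

D7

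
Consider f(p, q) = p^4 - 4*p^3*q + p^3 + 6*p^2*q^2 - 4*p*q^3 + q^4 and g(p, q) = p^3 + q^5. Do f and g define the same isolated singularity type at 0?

No.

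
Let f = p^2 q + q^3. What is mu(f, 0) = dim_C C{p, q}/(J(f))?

4

The Hessian of f at 0 has rank 0. Corank 2; j^3 = q*(p^2 + q^2) splits into three distinct lines over C (the quadratic factor has nonzero discriminant), so D_4.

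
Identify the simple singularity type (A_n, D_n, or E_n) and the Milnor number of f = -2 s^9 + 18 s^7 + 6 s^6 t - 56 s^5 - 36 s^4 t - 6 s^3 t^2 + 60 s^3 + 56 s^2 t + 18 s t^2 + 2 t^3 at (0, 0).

The Hessian of f at 0 is [[0, 0], [0, 0]] with rank 0, so corank 2. A Groebner basis of the Jacobian ideal J(f) in C{s,t} is {t^3, s^2 - 3*t^2/26, s*t + 9*t^2/26}; counting standard monomials gives mu = 4. Corank 2; j^3 = 2*(3*s + t)*(10*s^2 + 6*s*t + t^2) splits into three distinct lines over C (the quadratic factor has nonzero discriminant), so D_4.

Type D_{4}, Milnor number mu = 4.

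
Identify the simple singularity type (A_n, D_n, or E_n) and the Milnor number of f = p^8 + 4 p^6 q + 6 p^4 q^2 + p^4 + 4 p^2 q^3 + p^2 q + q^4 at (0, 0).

Type D5, Milnor number mu = 5.

The Hessian of f at 0 has rank 0. Corank 2; j^3 = p^2*q has shape L^2 M (L != M), so D-series; mu = 5 gives D_5.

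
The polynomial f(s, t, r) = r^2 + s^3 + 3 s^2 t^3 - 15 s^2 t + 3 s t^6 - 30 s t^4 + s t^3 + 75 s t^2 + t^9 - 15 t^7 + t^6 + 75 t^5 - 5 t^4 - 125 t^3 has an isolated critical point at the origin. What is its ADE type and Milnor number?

The Hessian of f at 0 has rank 1. Corank 2; j^3 = (s - 5*t)^3 is a perfect cube, so E-series; the 4-jet and mu = 7 give E_7.

Type E_{7}, Milnor number mu = 7.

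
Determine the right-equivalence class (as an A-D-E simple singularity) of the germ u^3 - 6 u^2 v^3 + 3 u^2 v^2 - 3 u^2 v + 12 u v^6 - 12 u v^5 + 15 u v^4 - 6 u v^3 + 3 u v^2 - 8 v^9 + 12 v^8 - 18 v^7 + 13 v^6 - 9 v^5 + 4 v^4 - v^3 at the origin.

The Hessian of f at 0 has rank 0. Corank 2; j^3 = (u - v)^3 is a perfect cube, so E-series; the 4-jet and mu = 6 give E_6.

E_{6}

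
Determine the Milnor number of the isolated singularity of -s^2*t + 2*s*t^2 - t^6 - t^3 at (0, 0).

7

The Hessian of f at 0 has rank 0. Corank 2; j^3 = -t*(s - t)^2 has shape L^2 M (L != M), so D-series; mu = 7 gives D_7.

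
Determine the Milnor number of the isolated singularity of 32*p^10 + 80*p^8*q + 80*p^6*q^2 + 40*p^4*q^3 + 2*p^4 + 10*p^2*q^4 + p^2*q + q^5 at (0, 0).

6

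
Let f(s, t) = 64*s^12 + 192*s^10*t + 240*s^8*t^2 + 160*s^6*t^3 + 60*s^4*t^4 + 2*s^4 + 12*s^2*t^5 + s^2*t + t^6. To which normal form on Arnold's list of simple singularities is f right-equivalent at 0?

The Hessian of f at 0 has rank 0. Corank 2; j^3 = s^2*t has shape L^2 M (L != M), so D-series; mu = 7 gives D_7.

D7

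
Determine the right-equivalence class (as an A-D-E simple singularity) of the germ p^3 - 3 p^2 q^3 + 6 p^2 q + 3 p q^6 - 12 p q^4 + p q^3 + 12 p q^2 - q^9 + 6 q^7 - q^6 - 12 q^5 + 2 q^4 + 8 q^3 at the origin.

E_{7}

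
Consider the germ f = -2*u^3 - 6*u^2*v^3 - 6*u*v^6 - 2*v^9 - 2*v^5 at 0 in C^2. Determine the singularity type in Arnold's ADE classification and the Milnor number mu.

Type E8, Milnor number mu = 8.

The Hessian of f at 0 has rank 0. Corank 2; j^3 = -2*u^3 is a perfect cube, so E-series; the 5-jet and mu = 8 give E_8.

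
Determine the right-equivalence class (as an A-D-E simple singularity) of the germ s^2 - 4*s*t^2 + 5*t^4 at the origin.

A3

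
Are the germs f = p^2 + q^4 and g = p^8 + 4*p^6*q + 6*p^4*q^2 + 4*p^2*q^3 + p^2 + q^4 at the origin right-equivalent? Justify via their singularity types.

Yes.

The Hessian of f at 0 has rank 1. Corank 1: A-series; mu = 3 gives A_3. The Hessian of g at 0 has rank 1. Corank 1: A-series; mu = 3 gives A_3. Both have type A_3, hence right-equivalent.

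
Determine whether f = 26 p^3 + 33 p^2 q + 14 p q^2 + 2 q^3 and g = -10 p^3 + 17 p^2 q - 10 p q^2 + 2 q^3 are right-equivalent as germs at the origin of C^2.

Yes.

The Hessian of f at 0 has rank 0. Corank 2; j^3 = (2*p + q)*(13*p^2 + 10*p*q + 2*q^2) splits into three distinct lines over C (the quadratic factor has nonzero discriminant), so D_4. The Hessian of g at 0 has rank 0. Corank 2; j^3 = -(2*p - q)*(5*p^2 - 6*p*q + 2*q^2) splits into three distinct lines over C (the quadratic factor has nonzero discriminant), so D_4. Both have type D_4, hence right-equivalent.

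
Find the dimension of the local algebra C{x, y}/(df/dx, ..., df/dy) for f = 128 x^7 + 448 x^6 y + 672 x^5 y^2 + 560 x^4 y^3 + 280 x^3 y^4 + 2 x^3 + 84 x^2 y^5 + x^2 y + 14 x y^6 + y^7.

The Hessian of f at 0 has rank 0. Corank 2; j^3 = x^2*(2*x + y) has shape L^2 M (L != M), so D-series; mu = 8 gives D_8.

8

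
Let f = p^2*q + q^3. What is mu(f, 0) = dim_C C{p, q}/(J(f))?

4

The Hessian of f at 0 has rank 0. Corank 2; j^3 = q*(p^2 + q^2) splits into three distinct lines over C (the quadratic factor has nonzero discriminant), so D_4.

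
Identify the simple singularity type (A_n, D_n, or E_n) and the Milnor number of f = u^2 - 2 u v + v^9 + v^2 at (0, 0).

Type A_8, Milnor number mu = 8.

The Hessian of f at 0 has rank 1. Corank 1: A-series; mu = 8 gives A_8.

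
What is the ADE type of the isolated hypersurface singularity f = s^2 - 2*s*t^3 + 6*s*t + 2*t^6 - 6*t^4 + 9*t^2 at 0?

A5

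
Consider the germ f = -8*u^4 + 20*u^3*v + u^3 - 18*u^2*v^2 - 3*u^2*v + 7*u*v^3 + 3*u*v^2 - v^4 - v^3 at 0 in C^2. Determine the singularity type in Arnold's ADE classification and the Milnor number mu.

Type E7, Milnor number mu = 7.

The Hessian of f at 0 is [[0, 0], [0, 0]] with rank 0, so corank 2. A Groebner basis of the Jacobian ideal J(f) in C{u,v} is {3*u^2/4 - 3*u*v/2 + v^4 - v^3/4 + 3*v^2/4, u^3 - 9*u^2/4 + 9*u*v/2 - v^3/4 - 9*v^2/4, u^2*v - 7*u^2/4 + 7*u*v/2 - 5*v^3/12 - 7*v^2/4, -u^2 + u*v^2 + 2*u*v - 2*v^3/3 - v^2}; counting standard monomials gives mu = 7. Corank 2; j^3 = (u - v)^3 is a perfect cube, so E-series; the 4-jet and mu = 7 give E_7.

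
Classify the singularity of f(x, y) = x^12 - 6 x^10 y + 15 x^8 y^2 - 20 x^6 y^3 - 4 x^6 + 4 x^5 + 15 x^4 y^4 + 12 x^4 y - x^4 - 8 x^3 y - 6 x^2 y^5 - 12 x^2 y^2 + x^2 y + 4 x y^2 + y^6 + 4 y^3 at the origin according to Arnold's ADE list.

The Hessian of f at 0 is [[0, 0], [0, 0]] with rank 0, so corank 2. A Groebner basis of the Jacobian ideal J(f) in C{x,y} is {x^2/39 + 359*x*y/2496 + y^4 - 103*y^3/312 + 77*y^2/416, x^3 - 32*x^2/65 - 25*x*y/26 - 4*y^3/65 + 3*y^2/65, x^2*y - x*y/2 - y^2, 8*x^2/195 + x*y^2 + 103*x*y/312 + 131*y^3/195 + 129*y^2/260}; counting standard monomials gives mu = 7. Corank 2; j^3 = y*(x + 2*y)^2 has shape L^2 M (L != M), so D-series; mu = 7 gives D_7.

D_{7}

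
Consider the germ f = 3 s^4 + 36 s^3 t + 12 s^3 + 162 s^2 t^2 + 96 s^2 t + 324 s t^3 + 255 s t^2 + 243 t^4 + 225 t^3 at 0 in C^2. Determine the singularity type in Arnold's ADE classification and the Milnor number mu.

Type D5, Milnor number mu = 5.

The Hessian of f at 0 has rank 0. Corank 2; j^3 = 3*(s + 3*t)*(2*s + 5*t)^2 has shape L^2 M (L != M), so D-series; mu = 5 gives D_5.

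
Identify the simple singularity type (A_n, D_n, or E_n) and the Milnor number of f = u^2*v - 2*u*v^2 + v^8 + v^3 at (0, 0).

Type D9, Milnor number mu = 9.

The Hessian of f at 0 is [[0, 0], [0, 0]] with rank 0, so corank 2. A Groebner basis of the Jacobian ideal J(f) in C{u,v} is {u^2/8 + v^7 - v^2/8, u^3 - v^3, u*v - v^2}; counting standard monomials gives mu = 9. Corank 2; j^3 = v*(u - v)^2 has shape L^2 M (L != M), so D-series; mu = 9 gives D_9.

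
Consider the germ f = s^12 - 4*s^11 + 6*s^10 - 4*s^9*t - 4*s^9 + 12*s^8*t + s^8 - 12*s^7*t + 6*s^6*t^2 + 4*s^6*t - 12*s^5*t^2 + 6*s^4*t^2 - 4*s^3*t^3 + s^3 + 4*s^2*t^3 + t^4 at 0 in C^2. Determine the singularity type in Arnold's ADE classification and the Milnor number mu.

Type E6, Milnor number mu = 6.

The Hessian of f at 0 has rank 0. Corank 2; j^3 = s^3 is a perfect cube, so E-series; the 4-jet and mu = 6 give E_6.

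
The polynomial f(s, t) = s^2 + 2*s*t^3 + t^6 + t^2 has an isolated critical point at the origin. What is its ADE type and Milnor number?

Type A1, Milnor number mu = 1.

The Hessian of f at 0 has rank 2. Corank 0: nondegenerate Morse point, so A_1.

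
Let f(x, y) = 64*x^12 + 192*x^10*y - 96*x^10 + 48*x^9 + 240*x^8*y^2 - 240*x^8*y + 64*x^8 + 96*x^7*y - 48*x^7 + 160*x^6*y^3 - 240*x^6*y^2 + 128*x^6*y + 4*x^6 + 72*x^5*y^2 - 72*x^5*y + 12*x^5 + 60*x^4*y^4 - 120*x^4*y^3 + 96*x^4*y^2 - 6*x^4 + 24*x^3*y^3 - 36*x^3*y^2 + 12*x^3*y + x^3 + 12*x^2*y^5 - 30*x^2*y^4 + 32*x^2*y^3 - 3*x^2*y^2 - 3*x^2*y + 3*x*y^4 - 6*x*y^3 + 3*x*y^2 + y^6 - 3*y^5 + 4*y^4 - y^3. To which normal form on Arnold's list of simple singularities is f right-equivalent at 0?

E6

The Hessian of f at 0 has rank 0. Corank 2; j^3 = (x - y)^3 is a perfect cube, so E-series; the 4-jet and mu = 6 give E_6.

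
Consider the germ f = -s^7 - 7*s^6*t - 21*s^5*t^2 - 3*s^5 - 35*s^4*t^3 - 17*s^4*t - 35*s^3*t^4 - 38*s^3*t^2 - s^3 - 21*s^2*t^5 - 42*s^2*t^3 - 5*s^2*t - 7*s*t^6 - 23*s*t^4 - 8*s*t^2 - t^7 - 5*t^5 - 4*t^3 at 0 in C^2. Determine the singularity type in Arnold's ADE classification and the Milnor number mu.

Type D_{6}, Milnor number mu = 6.

The Hessian of f at 0 is [[0, 0], [0, 0]] with rank 0, so corank 2. A Groebner basis of the Jacobian ideal J(f) in C{s,t} is {s*t/4 + t^4 + t^2/2, s*t^2 + 2*t^3, s^2 + 11*s*t/4 + 3*t^2/2}; counting standard monomials gives mu = 6. Corank 2; j^3 = -(s + t)*(s + 2*t)^2 has shape L^2 M (L != M), so D-series; mu = 6 gives D_6.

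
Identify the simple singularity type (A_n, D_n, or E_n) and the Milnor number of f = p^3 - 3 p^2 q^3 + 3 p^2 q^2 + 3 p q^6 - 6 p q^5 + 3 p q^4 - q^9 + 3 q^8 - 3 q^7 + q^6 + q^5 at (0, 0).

Type E_{8}, Milnor number mu = 8.

The Hessian of f at 0 has rank 0. Corank 2; j^3 = p^3 is a perfect cube, so E-series; the 5-jet and mu = 8 give E_8.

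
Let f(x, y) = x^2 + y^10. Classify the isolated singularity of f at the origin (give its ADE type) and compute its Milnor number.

Type A_9, Milnor number mu = 9.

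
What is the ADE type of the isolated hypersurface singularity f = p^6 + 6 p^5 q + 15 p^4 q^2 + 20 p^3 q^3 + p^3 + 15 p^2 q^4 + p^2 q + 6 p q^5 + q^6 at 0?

The Hessian of f at 0 has rank 0. Corank 2; j^3 = p^2*(p + q) has shape L^2 M (L != M), so D-series; mu = 7 gives D_7.

D_7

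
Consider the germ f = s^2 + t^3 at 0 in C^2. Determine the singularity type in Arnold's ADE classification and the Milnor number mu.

Type A_{2}, Milnor number mu = 2.

The Hessian of f at 0 is [[2, 0], [0, 0]] with rank 1, so corank 1. A Groebner basis of the Jacobian ideal J(f) in C{s,t} is {t^2, s}; counting standard monomials gives mu = 2. Corank 1: A-series; mu = 2 gives A_2.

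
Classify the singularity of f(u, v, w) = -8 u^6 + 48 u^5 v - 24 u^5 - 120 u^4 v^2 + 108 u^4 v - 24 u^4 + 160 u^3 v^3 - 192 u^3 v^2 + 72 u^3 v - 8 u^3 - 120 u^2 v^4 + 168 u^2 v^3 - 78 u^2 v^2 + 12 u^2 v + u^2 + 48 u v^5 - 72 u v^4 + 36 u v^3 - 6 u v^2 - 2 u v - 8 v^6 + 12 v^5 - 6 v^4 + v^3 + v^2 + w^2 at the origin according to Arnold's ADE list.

The Hessian of f at 0 is [[2, -2, 0], [-2, 2, 0], [0, 0, 2]] with rank 2, so corank 1. A Groebner basis of the Jacobian ideal J(f) in C{u,v,w} is {v^2, u - v, w}; counting standard monomials gives mu = 2. Corank 1: A-series; mu = 2 gives A_2.

A2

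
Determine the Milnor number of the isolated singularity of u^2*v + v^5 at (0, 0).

The Hessian of f at 0 has rank 0. Corank 2; j^3 = u^2*v has shape L^2 M (L != M), so D-series; mu = 6 gives D_6.

6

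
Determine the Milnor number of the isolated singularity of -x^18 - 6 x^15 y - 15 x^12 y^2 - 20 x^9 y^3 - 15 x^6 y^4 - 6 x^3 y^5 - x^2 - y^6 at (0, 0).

The Hessian of f at 0 is [[-2, 0], [0, 0]] with rank 1, so corank 1. A Groebner basis of the Jacobian ideal J(f) in C{x,y} is {y^5, x}; counting standard monomials gives mu = 5. Corank 1: A-series; mu = 5 gives A_5.

5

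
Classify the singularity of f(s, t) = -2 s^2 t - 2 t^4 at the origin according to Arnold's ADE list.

The Hessian of f at 0 is [[0, 0], [0, 0]] with rank 0, so corank 2. A Groebner basis of the Jacobian ideal J(f) in C{s,t} is {s^3, s^2/4 + t^3, s*t}; counting standard monomials gives mu = 5. Corank 2; j^3 = -2*s^2*t has shape L^2 M (L != M), so D-series; mu = 5 gives D_5.

D_{5}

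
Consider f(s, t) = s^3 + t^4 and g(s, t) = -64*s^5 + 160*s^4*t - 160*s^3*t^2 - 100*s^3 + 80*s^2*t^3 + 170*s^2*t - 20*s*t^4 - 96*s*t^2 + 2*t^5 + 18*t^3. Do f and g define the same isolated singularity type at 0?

No.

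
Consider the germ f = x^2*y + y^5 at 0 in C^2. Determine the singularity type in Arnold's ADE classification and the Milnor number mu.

The Hessian of f at 0 has rank 0. Corank 2; j^3 = x^2*y has shape L^2 M (L != M), so D-series; mu = 6 gives D_6.

Type D_6, Milnor number mu = 6.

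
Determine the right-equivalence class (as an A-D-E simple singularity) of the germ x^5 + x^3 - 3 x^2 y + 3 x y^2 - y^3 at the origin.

The Hessian of f at 0 has rank 0. Corank 2; j^3 = (x - y)^3 is a perfect cube, so E-series; the 5-jet and mu = 8 give E_8.

E_{8}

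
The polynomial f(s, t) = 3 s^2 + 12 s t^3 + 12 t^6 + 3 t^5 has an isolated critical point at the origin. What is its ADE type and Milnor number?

Type A_4, Milnor number mu = 4.

The Hessian of f at 0 has rank 1. Corank 1: A-series; mu = 4 gives A_4.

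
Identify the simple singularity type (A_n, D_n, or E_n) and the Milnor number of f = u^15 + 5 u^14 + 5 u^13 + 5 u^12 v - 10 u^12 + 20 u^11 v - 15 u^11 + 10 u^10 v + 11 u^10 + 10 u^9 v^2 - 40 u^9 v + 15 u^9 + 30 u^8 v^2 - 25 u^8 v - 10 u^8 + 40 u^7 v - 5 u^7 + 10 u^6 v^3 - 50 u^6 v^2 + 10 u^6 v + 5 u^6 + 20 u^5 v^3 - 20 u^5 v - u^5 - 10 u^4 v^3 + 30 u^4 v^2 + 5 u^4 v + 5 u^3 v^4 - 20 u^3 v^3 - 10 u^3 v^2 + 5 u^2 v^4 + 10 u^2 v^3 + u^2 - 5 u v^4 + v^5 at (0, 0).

Type A_4, Milnor number mu = 4.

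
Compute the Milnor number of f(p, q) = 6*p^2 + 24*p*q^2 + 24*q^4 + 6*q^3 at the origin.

The Hessian of f at 0 has rank 1. Corank 1: A-series; mu = 2 gives A_2.

2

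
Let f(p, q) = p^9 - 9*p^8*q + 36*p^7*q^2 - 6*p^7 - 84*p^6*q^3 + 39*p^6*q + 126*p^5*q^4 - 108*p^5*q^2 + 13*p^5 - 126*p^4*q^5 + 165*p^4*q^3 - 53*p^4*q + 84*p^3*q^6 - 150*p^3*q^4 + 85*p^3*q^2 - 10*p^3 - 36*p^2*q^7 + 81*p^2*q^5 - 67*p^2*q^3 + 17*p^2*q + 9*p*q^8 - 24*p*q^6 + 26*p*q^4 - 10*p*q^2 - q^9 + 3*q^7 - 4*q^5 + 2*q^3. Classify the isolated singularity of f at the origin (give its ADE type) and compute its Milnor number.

Type D_{4}, Milnor number mu = 4.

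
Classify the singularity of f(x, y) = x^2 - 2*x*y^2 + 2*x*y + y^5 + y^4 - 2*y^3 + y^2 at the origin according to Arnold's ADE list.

The Hessian of f at 0 has rank 1. Corank 1: A-series; mu = 4 gives A_4.

A_4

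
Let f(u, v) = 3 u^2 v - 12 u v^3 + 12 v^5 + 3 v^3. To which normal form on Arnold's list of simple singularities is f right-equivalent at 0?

The Hessian of f at 0 is [[0, 0], [0, 0]] with rank 0, so corank 2. A Groebner basis of the Jacobian ideal J(f) in C{u,v} is {v^3, u^2 + 3*v^2, u*v}; counting standard monomials gives mu = 4. Corank 2; j^3 = 3*v*(u^2 + v^2) splits into three distinct lines over C (the quadratic factor has nonzero discriminant), so D_4.

D_{4}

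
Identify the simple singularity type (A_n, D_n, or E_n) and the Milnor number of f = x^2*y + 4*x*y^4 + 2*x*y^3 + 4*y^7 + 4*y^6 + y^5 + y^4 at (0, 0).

Type D_{5}, Milnor number mu = 5.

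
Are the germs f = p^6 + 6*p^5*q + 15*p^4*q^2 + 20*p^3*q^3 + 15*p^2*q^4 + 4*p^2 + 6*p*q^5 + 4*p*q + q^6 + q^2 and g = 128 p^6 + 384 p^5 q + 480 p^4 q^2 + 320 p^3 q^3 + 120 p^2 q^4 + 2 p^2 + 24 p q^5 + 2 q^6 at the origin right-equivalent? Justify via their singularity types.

Yes.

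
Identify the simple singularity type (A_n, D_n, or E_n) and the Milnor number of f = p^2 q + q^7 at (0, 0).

The Hessian of f at 0 has rank 0. Corank 2; j^3 = p^2*q has shape L^2 M (L != M), so D-series; mu = 8 gives D_8.

Type D_{8}, Milnor number mu = 8.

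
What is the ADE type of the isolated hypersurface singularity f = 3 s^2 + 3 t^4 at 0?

The Hessian of f at 0 is [[6, 0], [0, 0]] with rank 1, so corank 1. A Groebner basis of the Jacobian ideal J(f) in C{s,t} is {t^3, s}; counting standard monomials gives mu = 3. Corank 1: A-series; mu = 3 gives A_3.

A3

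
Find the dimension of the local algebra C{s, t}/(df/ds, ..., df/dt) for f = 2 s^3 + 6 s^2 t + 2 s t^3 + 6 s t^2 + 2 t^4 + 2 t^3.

7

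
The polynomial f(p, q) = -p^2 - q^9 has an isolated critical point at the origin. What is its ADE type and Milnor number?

Type A8, Milnor number mu = 8.

The Hessian of f at 0 is [[-2, 0], [0, 0]] with rank 1, so corank 1. A Groebner basis of the Jacobian ideal J(f) in C{p,q} is {q^8, p}; counting standard monomials gives mu = 8. Corank 1: A-series; mu = 8 gives A_8.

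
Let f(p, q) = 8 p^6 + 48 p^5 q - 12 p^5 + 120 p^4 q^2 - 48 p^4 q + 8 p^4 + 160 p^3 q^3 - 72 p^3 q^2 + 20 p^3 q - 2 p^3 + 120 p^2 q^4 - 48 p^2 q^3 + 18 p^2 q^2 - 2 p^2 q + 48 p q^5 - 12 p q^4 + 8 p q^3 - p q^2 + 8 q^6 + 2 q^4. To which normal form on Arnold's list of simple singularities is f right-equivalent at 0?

The Hessian of f at 0 has rank 0. Corank 2; j^3 = -p*(2*p^2 + 2*p*q + q^2) splits into three distinct lines over C (the quadratic factor has nonzero discriminant), so D_4.

D_4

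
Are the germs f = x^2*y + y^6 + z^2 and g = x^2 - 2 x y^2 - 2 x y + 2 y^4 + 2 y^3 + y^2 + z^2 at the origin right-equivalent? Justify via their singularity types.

No.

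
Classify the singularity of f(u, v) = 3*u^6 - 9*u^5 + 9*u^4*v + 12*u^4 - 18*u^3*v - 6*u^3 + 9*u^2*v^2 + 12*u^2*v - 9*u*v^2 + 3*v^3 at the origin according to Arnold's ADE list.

D4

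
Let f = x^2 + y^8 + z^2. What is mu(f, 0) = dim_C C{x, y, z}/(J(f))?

7

The Hessian of f at 0 is [[2, 0, 0], [0, 0, 0], [0, 0, 2]] with rank 2, so corank 1. A Groebner basis of the Jacobian ideal J(f) in C{x,y,z} is {y^7, x, z}; counting standard monomials gives mu = 7. Corank 1: A-series; mu = 7 gives A_7.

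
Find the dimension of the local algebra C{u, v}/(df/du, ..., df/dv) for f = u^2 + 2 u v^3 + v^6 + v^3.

The Hessian of f at 0 has rank 1. Corank 1: A-series; mu = 2 gives A_2.

2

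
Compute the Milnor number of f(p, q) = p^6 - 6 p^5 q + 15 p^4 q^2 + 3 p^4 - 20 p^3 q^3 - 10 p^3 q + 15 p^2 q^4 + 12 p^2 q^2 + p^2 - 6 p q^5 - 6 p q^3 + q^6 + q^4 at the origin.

3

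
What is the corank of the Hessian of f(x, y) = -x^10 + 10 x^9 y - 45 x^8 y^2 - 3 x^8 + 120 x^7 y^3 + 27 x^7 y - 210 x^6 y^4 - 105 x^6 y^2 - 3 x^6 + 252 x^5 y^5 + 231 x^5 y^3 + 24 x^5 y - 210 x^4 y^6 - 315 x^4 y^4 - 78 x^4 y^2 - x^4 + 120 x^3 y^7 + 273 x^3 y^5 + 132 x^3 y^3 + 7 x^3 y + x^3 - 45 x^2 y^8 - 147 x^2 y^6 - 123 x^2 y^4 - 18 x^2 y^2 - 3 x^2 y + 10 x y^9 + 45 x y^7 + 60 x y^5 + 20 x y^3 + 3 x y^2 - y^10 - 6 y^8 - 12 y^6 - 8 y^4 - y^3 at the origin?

Hessian at 0 has rank 0.

2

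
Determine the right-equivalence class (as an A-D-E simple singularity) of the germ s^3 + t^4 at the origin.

E_6

The Hessian of f at 0 has rank 0. Corank 2; j^3 = s^3 is a perfect cube, so E-series; the 4-jet and mu = 6 give E_6.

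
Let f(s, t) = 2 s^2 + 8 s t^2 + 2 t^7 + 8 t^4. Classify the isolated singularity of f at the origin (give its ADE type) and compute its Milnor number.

The Hessian of f at 0 has rank 1. Corank 1: A-series; mu = 6 gives A_6.

Type A_{6}, Milnor number mu = 6.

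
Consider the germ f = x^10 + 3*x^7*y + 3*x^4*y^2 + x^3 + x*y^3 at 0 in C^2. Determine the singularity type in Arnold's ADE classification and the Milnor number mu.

Type E_{7}, Milnor number mu = 7.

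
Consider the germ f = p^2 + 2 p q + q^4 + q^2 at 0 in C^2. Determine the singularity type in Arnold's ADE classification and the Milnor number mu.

Type A_{3}, Milnor number mu = 3.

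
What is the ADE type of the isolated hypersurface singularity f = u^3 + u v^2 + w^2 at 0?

D_4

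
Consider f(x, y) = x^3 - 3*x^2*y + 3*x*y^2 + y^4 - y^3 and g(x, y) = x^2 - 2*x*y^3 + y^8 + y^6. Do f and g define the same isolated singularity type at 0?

The Hessian of f at 0 has rank 0. Corank 2; j^3 = (x - y)^3 is a perfect cube, so E-series; the 4-jet and mu = 6 give E_6. The Hessian of g at 0 has rank 1. Corank 1: A-series; mu = 7 gives A_7. f is E_6 but g is A_7, hence not right-equivalent.

No.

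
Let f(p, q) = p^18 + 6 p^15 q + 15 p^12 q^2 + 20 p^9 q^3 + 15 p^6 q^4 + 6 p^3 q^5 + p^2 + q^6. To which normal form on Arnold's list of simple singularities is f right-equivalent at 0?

A5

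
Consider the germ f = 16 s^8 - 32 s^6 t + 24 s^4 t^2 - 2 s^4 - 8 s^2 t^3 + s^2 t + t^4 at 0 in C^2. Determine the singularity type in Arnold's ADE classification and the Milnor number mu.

Type D_{5}, Milnor number mu = 5.

The Hessian of f at 0 is [[0, 0], [0, 0]] with rank 0, so corank 2. A Groebner basis of the Jacobian ideal J(f) in C{s,t} is {s^3, s^2/4 + t^3, s*t}; counting standard monomials gives mu = 5. Corank 2; j^3 = s^2*t has shape L^2 M (L != M), so D-series; mu = 5 gives D_5.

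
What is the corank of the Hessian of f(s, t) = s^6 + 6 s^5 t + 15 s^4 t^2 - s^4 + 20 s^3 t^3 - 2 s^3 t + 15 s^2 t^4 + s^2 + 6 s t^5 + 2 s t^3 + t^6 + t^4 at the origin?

Hessian at 0 has rank 1.

1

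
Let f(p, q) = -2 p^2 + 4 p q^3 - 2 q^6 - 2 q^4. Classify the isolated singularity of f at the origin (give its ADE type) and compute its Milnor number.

The Hessian of f at 0 has rank 1. Corank 1: A-series; mu = 3 gives A_3.

Type A3, Milnor number mu = 3.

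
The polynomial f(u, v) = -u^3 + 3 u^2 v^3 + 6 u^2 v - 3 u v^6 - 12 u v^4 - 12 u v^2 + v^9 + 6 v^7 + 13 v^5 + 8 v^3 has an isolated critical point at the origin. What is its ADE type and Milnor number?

Type E8, Milnor number mu = 8.

The Hessian of f at 0 has rank 0. Corank 2; j^3 = -(u - 2*v)^3 is a perfect cube, so E-series; the 5-jet and mu = 8 give E_8.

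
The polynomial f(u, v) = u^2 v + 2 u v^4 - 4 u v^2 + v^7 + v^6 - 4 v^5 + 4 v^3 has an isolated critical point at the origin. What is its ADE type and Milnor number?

The Hessian of f at 0 has rank 0. Corank 2; j^3 = v*(u - 2*v)^2 has shape L^2 M (L != M), so D-series; mu = 7 gives D_7.

Type D7, Milnor number mu = 7.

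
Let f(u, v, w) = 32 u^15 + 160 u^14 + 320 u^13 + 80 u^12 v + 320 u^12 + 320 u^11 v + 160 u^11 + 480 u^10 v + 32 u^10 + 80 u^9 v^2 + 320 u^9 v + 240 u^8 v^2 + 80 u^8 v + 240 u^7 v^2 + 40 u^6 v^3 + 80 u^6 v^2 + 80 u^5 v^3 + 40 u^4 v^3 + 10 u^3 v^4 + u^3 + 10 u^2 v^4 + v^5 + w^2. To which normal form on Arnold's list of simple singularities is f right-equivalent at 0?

E_{8}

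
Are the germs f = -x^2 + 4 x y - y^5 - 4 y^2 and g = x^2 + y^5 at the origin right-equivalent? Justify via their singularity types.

Yes.

The Hessian of f at 0 has rank 1. Corank 1: A-series; mu = 4 gives A_4. The Hessian of g at 0 has rank 1. Corank 1: A-series; mu = 4 gives A_4. Both have type A_4, hence right-equivalent.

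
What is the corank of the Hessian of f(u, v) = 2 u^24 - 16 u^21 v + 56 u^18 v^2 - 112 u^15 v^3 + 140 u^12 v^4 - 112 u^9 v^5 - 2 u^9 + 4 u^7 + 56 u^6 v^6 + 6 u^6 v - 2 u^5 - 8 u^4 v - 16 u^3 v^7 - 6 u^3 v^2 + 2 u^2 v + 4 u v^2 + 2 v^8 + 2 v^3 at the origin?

2

Hessian at 0 has rank 0.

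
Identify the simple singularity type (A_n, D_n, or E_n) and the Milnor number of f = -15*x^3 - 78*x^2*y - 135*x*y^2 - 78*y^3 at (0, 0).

Type D4, Milnor number mu = 4.

The Hessian of f at 0 is [[0, 0], [0, 0]] with rank 0, so corank 2. A Groebner basis of the Jacobian ideal J(f) in C{x,y} is {y^3, x^2 + 3*y^2, x*y}; counting standard monomials gives mu = 4. Corank 2; j^3 = -3*(x + 2*y)*(5*x^2 + 16*x*y + 13*y^2) splits into three distinct lines over C (the quadratic factor has nonzero discriminant), so D_4.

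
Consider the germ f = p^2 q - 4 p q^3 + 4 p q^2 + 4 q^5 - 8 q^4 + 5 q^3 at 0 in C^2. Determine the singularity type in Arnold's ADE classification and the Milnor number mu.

The Hessian of f at 0 is [[0, 0], [0, 0]] with rank 0, so corank 2. A Groebner basis of the Jacobian ideal J(f) in C{p,q} is {q^3, p^2 - q^2, p*q + 2*q^2}; counting standard monomials gives mu = 4. Corank 2; j^3 = q*(p^2 + 4*p*q + 5*q^2) splits into three distinct lines over C (the quadratic factor has nonzero discriminant), so D_4.

Type D4, Milnor number mu = 4.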